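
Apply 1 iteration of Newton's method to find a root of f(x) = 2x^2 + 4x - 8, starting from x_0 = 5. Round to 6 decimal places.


Newton's method: x_(n+1) = x_n - f(x_n)/f'(x_n)
f(x) = 2x^2 + 4x - 8
f'(x) = 4x + 4

Iteration 1:
  f(5.000000) = 62.000000
  f'(5.000000) = 24.000000
  x_1 = 5.000000 - (62.000000)/(24.000000) = 2.416667

x_1 = 2.416667


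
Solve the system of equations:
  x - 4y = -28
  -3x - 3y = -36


Using Cramer's rule:
Determinant D = (1)(-3) - (-3)(-4) = -3 - 12 = -15
Dx = (-28)(-3) - (-36)(-4) = 84 - 144 = -60
Dy = (1)(-36) - (-3)(-28) = -36 - 84 = -120
x = Dx/D = -60/-15 = 4
y = Dy/D = -120/-15 = 8

x = 4, y = 8


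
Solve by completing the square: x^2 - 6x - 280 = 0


Start: x^2 - 6x - 280 = 0
Move constant: x^2 - 6x = 280
Half of -6 is -3, squared is 9
Add 9 to both sides: x^2 - 6x + 9 = 289
(x - 3)^2 = 289
x - 3 = ±17
x = 3 + 17 = 20 or x = 3 - 17 = -14

x = -14, x = 20


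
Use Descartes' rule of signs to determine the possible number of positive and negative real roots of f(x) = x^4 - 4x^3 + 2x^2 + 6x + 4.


Descartes' rule of signs:

For positive roots, count sign changes in f(x) = x^4 - 4x^3 + 2x^2 + 6x + 4:
Signs of coefficients: +, -, +, +, +
Number of sign changes: 2
Possible positive real roots: 2, 0

For negative roots, examine f(-x) = x^4 + 4x^3 + 2x^2 - 6x + 4:
Signs of coefficients: +, +, +, -, +
Number of sign changes: 2
Possible negative real roots: 2, 0

Positive roots: 2 or 0; Negative roots: 2 or 0


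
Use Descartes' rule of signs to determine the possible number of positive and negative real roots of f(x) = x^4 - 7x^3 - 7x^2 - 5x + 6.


Descartes' rule of signs:

For positive roots, count sign changes in f(x) = x^4 - 7x^3 - 7x^2 - 5x + 6:
Signs of coefficients: +, -, -, -, +
Number of sign changes: 2
Possible positive real roots: 2, 0

For negative roots, examine f(-x) = x^4 + 7x^3 - 7x^2 + 5x + 6:
Signs of coefficients: +, +, -, +, +
Number of sign changes: 2
Possible negative real roots: 2, 0

Positive roots: 2 or 0; Negative roots: 2 or 0


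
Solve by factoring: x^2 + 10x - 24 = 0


We need two numbers that multiply to -24 and add to 10.
Those numbers are 12 and -2 (since 12 * (-2) = -24 and 12 + (-2) = 10).
So x^2 + 10x - 24 = (x + 12)(x - 2) = 0
Setting each factor to zero: x = -12 or x = 2

x = -12, x = 2


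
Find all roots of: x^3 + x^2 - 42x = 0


The constant term is 0, so x = 0 is a root. Factor out x:
  x^2 + x - 42 = 0
Solve the quadratic x^2 + x - 42 = 0: discriminant = 1^2 - 4(1)(-42) = 1 + 168 = 169.
sqrt(169) = 13, so x = (-1 ± 13)/2: x = 6 or x = -7.
Collecting all roots found:

x = -7, x = 0, x = 6


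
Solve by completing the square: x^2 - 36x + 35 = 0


Start: x^2 - 36x + 35 = 0
Move constant: x^2 - 36x = -35
Half of -36 is -18, squared is 324
Add 324 to both sides: x^2 - 36x + 324 = 289
(x - 18)^2 = 289
x - 18 = ±17
x = 18 + 17 = 35 or x = 18 - 17 = 1

x = 1, x = 35


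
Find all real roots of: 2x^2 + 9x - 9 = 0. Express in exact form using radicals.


Using the quadratic formula: x = (-b ± sqrt(b^2 - 4ac)) / (2a)
Here a = 2, b = 9, c = -9
Discriminant = b^2 - 4ac = 9^2 - 4(2)(-9) = 81 + 72 = 153
Since discriminant = 153 > 0, there are two real roots.
x = (-9 ± 3*sqrt(17)) / 4
Numerically: x ≈ 0.8423 or x ≈ -5.3423

x = (-9 + 3*sqrt(17)) / 4 or x = (-9 - 3*sqrt(17)) / 4


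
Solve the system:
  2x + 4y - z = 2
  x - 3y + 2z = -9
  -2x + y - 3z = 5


Using Cramer's rule. Expand each determinant along the first row.
D  = 2*[(-3)*(-3) - 2*1] - 4*[1*(-3) - 2*(-2)] + (-1)*[1*1 - (-3)*(-2)]
  = 2*(7) - 4*(1) + (-1)*(-5) = 15
Dx = 2*[(-3)*(-3) - 2*1] - 4*[(-9)*(-3) - 2*5] + (-1)*[(-9)*1 - (-3)*5]
  = 2*(7) - 4*(17) + (-1)*(6) = -60
Dy = 2*[(-9)*(-3) - 2*5] - 2*[1*(-3) - 2*(-2)] + (-1)*[1*5 - (-9)*(-2)]
  = 2*(17) - 2*(1) + (-1)*(-13) = 45
Dz = 2*[(-3)*5 - (-9)*1] - 4*[1*5 - (-9)*(-2)] + 2*[1*1 - (-3)*(-2)]
  = 2*(-6) - 4*(-13) + 2*(-5) = 30
x = Dx/D = -60/15 = -4, y = Dy/D = 45/15 = 3, z = Dz/D = 30/15 = 2
Check eq1: (2)(-4) + (4)(3) + (-1)(2) = 2 = 2 ✓
Check eq2: (1)(-4) + (-3)(3) + (2)(2) = -9 = -9 ✓
Check eq3: (-2)(-4) + (1)(3) + (-3)(2) = 5 = 5 ✓

x = -4, y = 3, z = 2


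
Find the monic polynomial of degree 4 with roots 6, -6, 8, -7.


A monic polynomial with roots 6, -6, 8, -7 is:
p(x) = (x - 6)(x + 6)(x - 8)(x + 7)
After multiplying by (x - 6): x - 6
After multiplying by (x + 6): x^2 - 36
After multiplying by (x - 8): x^3 - 8x^2 - 36x + 288
After multiplying by (x + 7): x^4 - x^3 - 92x^2 + 36x + 2016

x^4 - x^3 - 92x^2 + 36x + 2016


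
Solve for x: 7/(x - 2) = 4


Multiply both sides by (x - 2): 7 = 4(x - 2)
Distribute: 7 = 4x - 8
4x = 7 + 8 = 15
x = 15/4

x = 15/4


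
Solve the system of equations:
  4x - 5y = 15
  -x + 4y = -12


Using Cramer's rule:
Determinant D = (4)(4) - (-1)(-5) = 16 - 5 = 11
Dx = (15)(4) - (-12)(-5) = 60 - 60 = 0
Dy = (4)(-12) - (-1)(15) = -48 + 15 = -33
x = Dx/D = 0/11 = 0
y = Dy/D = -33/11 = -3

x = 0, y = -3


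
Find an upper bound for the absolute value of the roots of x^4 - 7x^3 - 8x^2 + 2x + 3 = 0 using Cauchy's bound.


Cauchy's bound: all roots r satisfy |r| <= 1 + max(|a_i/a_n|) for i = 0,...,n-1
where a_n is the leading coefficient.

Coefficients: [1, -7, -8, 2, 3]
Leading coefficient a_n = 1
Ratios |a_i/a_n|: 7, 8, 2, 3
Maximum ratio: 8
Cauchy's bound: |r| <= 1 + 8 = 9

Upper bound = 9


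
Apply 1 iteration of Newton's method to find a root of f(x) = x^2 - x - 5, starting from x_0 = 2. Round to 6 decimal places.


Newton's method: x_(n+1) = x_n - f(x_n)/f'(x_n)
f(x) = x^2 - x - 5
f'(x) = 2x - 1

Iteration 1:
  f(2.000000) = -3.000000
  f'(2.000000) = 3.000000
  x_1 = 2.000000 - (-3.000000)/(3.000000) = 3.000000

x_1 = 3.000000


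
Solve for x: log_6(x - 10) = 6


Convert to exponential form: x - 10 = 6^6 = 46656
x = 46656 + 10 = 46666
Check: log_6(46666 - 10) = log_6(46656) = log_6(46656) = 6 ✓

x = 46666


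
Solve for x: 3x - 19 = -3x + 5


Starting with: 3x - 19 = -3x + 5
Move all x terms to left: (3 + 3)x = 5 + 19
Simplify: 6x = 24
Divide both sides by 6: x = 4

x = 4


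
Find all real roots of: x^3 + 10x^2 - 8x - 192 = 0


Let p(x) = x^3 + 10x^2 - 8x - 192. By the rational root theorem (leading coefficient 1), any rational root is an integer divisor of 192: try ±1, ±2, ... in turn.
Test x = 1: value = -189 ≠ 0.
Test x = -1: value = -175 ≠ 0.
Test x = 2: value = -160 ≠ 0.
Test x = -2: value = -144 ≠ 0.
Test x = 3: value = -99 ≠ 0.
Test x = -3: value = -105 ≠ 0.
Test x = 4: value = 0 ✓, so (x - 4) is a factor.
Synthetic division by (x - 4): bring down 1; 1(4) + 10 = 14; 14(4) - 8 = 48; 48(4) - 192 = 0 → quotient x^2 + 14x + 48, remainder 0.
Solve the quadratic x^2 + 14x + 48 = 0: discriminant = 14^2 - 4(1)(48) = 196 - 192 = 4.
sqrt(4) = 2, so x = (-14 ± 2)/2: x = -6 or x = -8.

x = -8, x = -6, x = 4


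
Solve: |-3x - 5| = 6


An absolute value equation |expr| = 6 gives two cases:
Case 1: -3x - 5 = 6
  -3x = 11, so x = -11/3
Case 2: -3x - 5 = -6
  -3x = -1, so x = 1/3

x = -11/3, x = 1/3


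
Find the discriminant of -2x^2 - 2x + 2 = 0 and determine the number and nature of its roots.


For ax^2 + bx + c = 0, discriminant D = b^2 - 4ac
Here a = -2, b = -2, c = 2
D = (-2)^2 - 4(-2)(2) = 4 + 16 = 20

D = 20 > 0 but not a perfect square
The equation has 2 distinct real irrational roots.

Discriminant = 20, 2 distinct real irrational roots


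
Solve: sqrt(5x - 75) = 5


Square both sides: 5x - 75 = 5^2 = 25
5x = 25 + 75 = 100
x = 20
Check: sqrt(5*20 - 75) = sqrt(25) = 5 ✓

x = 20


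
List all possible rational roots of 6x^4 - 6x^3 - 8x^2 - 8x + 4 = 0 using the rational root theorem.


Rational root theorem: possible roots are ±p/q where:
  p divides the constant term (4): p ∈ {1, 2, 4}
  q divides the leading coefficient (6): q ∈ {1, 2, 3, 6}

All possible rational roots: -4, -2, -4/3, -1, -2/3, -1/2, -1/3, -1/6, 1/6, 1/3, 1/2, 2/3, 1, 4/3, 2, 4

-4, -2, -4/3, -1, -2/3, -1/2, -1/3, -1/6, 1/6, 1/3, 1/2, 2/3, 1, 4/3, 2, 4


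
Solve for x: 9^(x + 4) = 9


Express both sides with the same base.
9 = 9^1
Since the bases match, equate exponents: x + 4 = 1
So x = 1 - (4) = -3

x = -3


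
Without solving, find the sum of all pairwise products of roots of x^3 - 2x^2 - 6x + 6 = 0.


By Vieta's formulas for x^3 + bx^2 + cx + d = 0:
  r1 + r2 + r3 = -b/a = 2
  r1*r2 + r1*r3 + r2*r3 = c/a = -6
  r1*r2*r3 = -d/a = -6


Sum of pairwise products = -6


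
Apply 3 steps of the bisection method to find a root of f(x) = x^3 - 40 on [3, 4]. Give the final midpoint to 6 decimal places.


f(x) = x^3 - 40
f(3) = -13 < 0
f(4) = 24 > 0

Step 1: midpoint = (3.000000 + 4.000000)/2 = 3.500000
  f(3.500000) = 2.875000
  f(mid) > 0, so root is in [3.000000, 3.500000]

Step 2: midpoint = (3.000000 + 3.500000)/2 = 3.250000
  f(3.250000) = -5.671875
  f(mid) < 0, so root is in [3.250000, 3.500000]

Step 3: midpoint = (3.250000 + 3.500000)/2 = 3.375000
  f(3.375000) = -1.556641
  f(mid) < 0, so root is in [3.375000, 3.500000]

midpoint = 3.375000


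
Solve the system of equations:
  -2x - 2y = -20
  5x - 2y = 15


Using Cramer's rule:
Determinant D = (-2)(-2) - (5)(-2) = 4 + 10 = 14
Dx = (-20)(-2) - (15)(-2) = 40 + 30 = 70
Dy = (-2)(15) - (5)(-20) = -30 + 100 = 70
x = Dx/D = 70/14 = 5
y = Dy/D = 70/14 = 5

x = 5, y = 5


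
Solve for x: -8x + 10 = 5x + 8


Starting with: -8x + 10 = 5x + 8
Move all x terms to left: (-8 - 5)x = 8 - 10
Simplify: -13x = -2
Divide both sides by -13: x = 2/13

x = 2/13


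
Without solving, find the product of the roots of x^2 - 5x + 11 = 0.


By Vieta's formulas for ax^2 + bx + c = 0:
  Sum of roots = -b/a
  Product of roots = c/a

Here a = 1, b = -5, c = 11
Sum = -(-5)/1 = 5
Product = 11/1 = 11

Product = 11


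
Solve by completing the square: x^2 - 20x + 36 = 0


Start: x^2 - 20x + 36 = 0
Move constant: x^2 - 20x = -36
Half of -20 is -10, squared is 100
Add 100 to both sides: x^2 - 20x + 100 = 64
(x - 10)^2 = 64
x - 10 = ±8
x = 10 + 8 = 18 or x = 10 - 8 = 2

x = 2, x = 18


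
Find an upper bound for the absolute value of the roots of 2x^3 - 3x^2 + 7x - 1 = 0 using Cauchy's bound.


Cauchy's bound: all roots r satisfy |r| <= 1 + max(|a_i/a_n|) for i = 0,...,n-1
where a_n is the leading coefficient.

Coefficients: [2, -3, 7, -1]
Leading coefficient a_n = 2
Ratios |a_i/a_n|: 3/2, 7/2, 1/2
Maximum ratio: 7/2
Cauchy's bound: |r| <= 1 + 7/2 = 9/2

Upper bound = 9/2


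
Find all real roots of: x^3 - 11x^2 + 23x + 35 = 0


Let p(x) = x^3 - 11x^2 + 23x + 35. By the rational root theorem (leading coefficient 1), any rational root is an integer divisor of 35: try ±1, ±2, ... in turn.
Test x = 1: value = 48 ≠ 0.
Test x = -1: value = 0 ✓, so (x + 1) is a factor.
Synthetic division by (x + 1): bring down 1; 1(-1) - 11 = -12; (-12)(-1) + 23 = 35; 35(-1) + 35 = 0 → quotient x^2 - 12x + 35, remainder 0.
Solve the quadratic x^2 - 12x + 35 = 0: discriminant = (-12)^2 - 4(1)(35) = 144 - 140 = 4.
sqrt(4) = 2, so x = (12 ± 2)/2: x = 7 or x = 5.

x = -1, x = 5, x = 7


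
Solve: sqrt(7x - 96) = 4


Square both sides: 7x - 96 = 4^2 = 16
7x = 16 + 96 = 112
x = 16
Check: sqrt(7*16 - 96) = sqrt(16) = 4 ✓

x = 16


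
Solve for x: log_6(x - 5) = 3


Convert to exponential form: x - 5 = 6^3 = 216
x = 216 + 5 = 221
Check: log_6(221 - 5) = log_6(216) = log_6(216) = 3 ✓

x = 221


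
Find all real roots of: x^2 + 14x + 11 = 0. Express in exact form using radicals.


Using the quadratic formula: x = (-b ± sqrt(b^2 - 4ac)) / (2a)
Here a = 1, b = 14, c = 11
Discriminant = b^2 - 4ac = 14^2 - 4(1)(11) = 196 - 44 = 152
Since discriminant = 152 > 0, there are two real roots.
x = (-14 ± 2*sqrt(38)) / 2
Simplifying: x = -7 ± sqrt(38)
Numerically: x ≈ -0.8356 or x ≈ -13.1644

x = -7 + sqrt(38) or x = -7 - sqrt(38)


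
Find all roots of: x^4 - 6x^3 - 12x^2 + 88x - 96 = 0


Let p(x) = x^4 - 6x^3 - 12x^2 + 88x - 96. By the rational root theorem (leading coefficient 1), any rational root is an integer divisor of 96: try ±1, ±2, ... in turn.
Test x = 1: value = -25 ≠ 0.
Test x = -1: value = -189 ≠ 0.
Test x = 2: value = 0 ✓, so (x - 2) is a factor.
Synthetic division by (x - 2): bring down 1; 1(2) - 6 = -4; (-4)(2) - 12 = -20; (-20)(2) + 88 = 48; 48(2) - 96 = 0 → quotient x^3 - 4x^2 - 20x + 48, remainder 0.
Continue with the quotient x^3 - 4x^2 - 20x + 48 (candidates must divide 48; re-test x = 2 first in case it repeats).
Test x = 2: value = 0 ✓, so (x - 2) is a factor.
Synthetic division by (x - 2): bring down 1; 1(2) - 4 = -2; (-2)(2) - 20 = -24; (-24)(2) + 48 = 0 → quotient x^2 - 2x - 24, remainder 0.
Solve the quadratic x^2 - 2x - 24 = 0: discriminant = (-2)^2 - 4(1)(-24) = 4 + 96 = 100.
sqrt(100) = 10, so x = (2 ± 10)/2: x = 6 or x = -4.
Collecting all roots found:

x = -4, x = 2 (multiplicity 2), x = 6


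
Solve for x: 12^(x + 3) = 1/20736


Express both sides with the same base.
1/20736 = 12^(-4)
Since the bases match, equate exponents: x + 3 = -4
So x = -4 - (3) = -7

x = -7


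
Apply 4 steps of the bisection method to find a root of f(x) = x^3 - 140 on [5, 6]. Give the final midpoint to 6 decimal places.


f(x) = x^3 - 140
f(5) = -15 < 0
f(6) = 76 > 0

Step 1: midpoint = (5.000000 + 6.000000)/2 = 5.500000
  f(5.500000) = 26.375000
  f(mid) > 0, so root is in [5.000000, 5.500000]

Step 2: midpoint = (5.000000 + 5.500000)/2 = 5.250000
  f(5.250000) = 4.703125
  f(mid) > 0, so root is in [5.000000, 5.250000]

Step 3: midpoint = (5.000000 + 5.250000)/2 = 5.125000
  f(5.125000) = -5.388672
  f(mid) < 0, so root is in [5.125000, 5.250000]

Step 4: midpoint = (5.125000 + 5.250000)/2 = 5.187500
  f(5.187500) = -0.403564
  f(mid) < 0, so root is in [5.187500, 5.250000]

midpoint = 5.187500


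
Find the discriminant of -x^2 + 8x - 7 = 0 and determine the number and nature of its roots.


For ax^2 + bx + c = 0, discriminant D = b^2 - 4ac
Here a = -1, b = 8, c = -7
D = (8)^2 - 4(-1)(-7) = 64 - 28 = 36

D = 36 > 0 and is a perfect square (sqrt = 6)
The equation has 2 distinct real rational roots.

Discriminant = 36, 2 distinct real rational roots


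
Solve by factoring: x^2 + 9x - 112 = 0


We need two numbers that multiply to -112 and add to 9.
Those numbers are 16 and -7 (since 16 * (-7) = -112 and 16 + (-7) = 9).
So x^2 + 9x - 112 = (x + 16)(x - 7) = 0
Setting each factor to zero: x = -16 or x = 7

x = -16, x = 7


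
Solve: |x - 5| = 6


An absolute value equation |expr| = 6 gives two cases:
Case 1: x - 5 = 6
  x = 11, so x = 11
Case 2: x - 5 = -6
  x = -1, so x = -1

x = -1, x = 11


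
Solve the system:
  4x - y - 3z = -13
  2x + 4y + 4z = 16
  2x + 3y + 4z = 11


Using Cramer's rule. Expand each determinant along the first row.
D  = 4*[4*4 - 4*3] - (-1)*[2*4 - 4*2] + (-3)*[2*3 - 4*2]
  = 4*(4) - (-1)*(0) + (-3)*(-2) = 22
Dx = (-13)*[4*4 - 4*3] - (-1)*[16*4 - 4*11] + (-3)*[16*3 - 4*11]
  = (-13)*(4) - (-1)*(20) + (-3)*(4) = -44
Dy = 4*[16*4 - 4*11] - (-13)*[2*4 - 4*2] + (-3)*[2*11 - 16*2]
  = 4*(20) - (-13)*(0) + (-3)*(-10) = 110
Dz = 4*[4*11 - 16*3] - (-1)*[2*11 - 16*2] + (-13)*[2*3 - 4*2]
  = 4*(-4) - (-1)*(-10) + (-13)*(-2) = 0
x = Dx/D = -44/22 = -2, y = Dy/D = 110/22 = 5, z = Dz/D = 0/22 = 0
Check eq1: (4)(-2) + (-1)(5) + (-3)(0) = -13 = -13 ✓
Check eq2: (2)(-2) + (4)(5) + (4)(0) = 16 = 16 ✓
Check eq3: (2)(-2) + (3)(5) + (4)(0) = 11 = 11 ✓

x = -2, y = 5, z = 0


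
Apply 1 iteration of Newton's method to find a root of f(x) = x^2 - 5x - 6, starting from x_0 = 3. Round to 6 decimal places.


Newton's method: x_(n+1) = x_n - f(x_n)/f'(x_n)
f(x) = x^2 - 5x - 6
f'(x) = 2x - 5

Iteration 1:
  f(3.000000) = -12.000000
  f'(3.000000) = 1.000000
  x_1 = 3.000000 - (-12.000000)/(1.000000) = 15.000000

x_1 = 15.000000


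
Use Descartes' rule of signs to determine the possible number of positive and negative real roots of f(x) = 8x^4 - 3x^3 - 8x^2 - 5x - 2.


Descartes' rule of signs:

For positive roots, count sign changes in f(x) = 8x^4 - 3x^3 - 8x^2 - 5x - 2:
Signs of coefficients: +, -, -, -, -
Number of sign changes: 1
Possible positive real roots: 1

For negative roots, examine f(-x) = 8x^4 + 3x^3 - 8x^2 + 5x - 2:
Signs of coefficients: +, +, -, +, -
Number of sign changes: 3
Possible negative real roots: 3, 1

Positive roots: 1; Negative roots: 3 or 1


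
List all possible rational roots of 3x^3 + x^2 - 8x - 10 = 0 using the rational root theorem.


Rational root theorem: possible roots are ±p/q where:
  p divides the constant term (-10): p ∈ {1, 2, 5, 10}
  q divides the leading coefficient (3): q ∈ {1, 3}

All possible rational roots: -10, -5, -10/3, -2, -5/3, -1, -2/3, -1/3, 1/3, 2/3, 1, 5/3, 2, 10/3, 5, 10

-10, -5, -10/3, -2, -5/3, -1, -2/3, -1/3, 1/3, 2/3, 1, 5/3, 2, 10/3, 5, 10


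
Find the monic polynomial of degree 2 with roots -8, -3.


A monic polynomial with roots -8, -3 is:
p(x) = (x + 8)(x + 3)
After multiplying by (x + 8): x + 8
After multiplying by (x + 3): x^2 + 11x + 24

x^2 + 11x + 24


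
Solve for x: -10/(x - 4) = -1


Multiply both sides by (x - 4): -10 = -1(x - 4)
Distribute: -10 = -x + 4
-x = -10 - 4 = -14
x = 14

x = 14


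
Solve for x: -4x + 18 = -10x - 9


Starting with: -4x + 18 = -10x - 9
Move all x terms to left: (-4 + 10)x = -9 - 18
Simplify: 6x = -27
Divide both sides by 6: x = -9/2

x = -9/2


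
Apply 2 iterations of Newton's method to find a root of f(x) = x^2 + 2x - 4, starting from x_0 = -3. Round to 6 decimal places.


Newton's method: x_(n+1) = x_n - f(x_n)/f'(x_n)
f(x) = x^2 + 2x - 4
f'(x) = 2x + 2

Iteration 1:
  f(-3.000000) = -1.000000
  f'(-3.000000) = -4.000000
  x_1 = -3.000000 - (-1.000000)/(-4.000000) = -3.250000

Iteration 2:
  f(-3.250000) = 0.062500
  f'(-3.250000) = -4.500000
  x_2 = -3.250000 - (0.062500)/(-4.500000) = -3.236111

x_2 = -3.236111


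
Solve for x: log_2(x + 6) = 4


Convert to exponential form: x + 6 = 2^4 = 16
x = 16 - 6 = 10
Check: log_2(10 + 6) = log_2(16) = log_2(16) = 4 ✓

x = 10


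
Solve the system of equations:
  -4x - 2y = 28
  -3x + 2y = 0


Using Cramer's rule:
Determinant D = (-4)(2) - (-3)(-2) = -8 - 6 = -14
Dx = (28)(2) - (0)(-2) = 56 - 0 = 56
Dy = (-4)(0) - (-3)(28) = 0 + 84 = 84
x = Dx/D = 56/-14 = -4
y = Dy/D = 84/-14 = -6

x = -4, y = -6


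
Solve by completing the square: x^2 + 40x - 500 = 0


Start: x^2 + 40x - 500 = 0
Move constant: x^2 + 40x = 500
Half of 40 is 20, squared is 400
Add 400 to both sides: x^2 + 40x + 400 = 900
(x + 20)^2 = 900
x + 20 = ±30
x = -20 + 30 = 10 or x = -20 - 30 = -50

x = -50, x = 10


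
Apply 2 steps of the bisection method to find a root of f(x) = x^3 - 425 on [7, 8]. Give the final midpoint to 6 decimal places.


f(x) = x^3 - 425
f(7) = -82 < 0
f(8) = 87 > 0

Step 1: midpoint = (7.000000 + 8.000000)/2 = 7.500000
  f(7.500000) = -3.125000
  f(mid) < 0, so root is in [7.500000, 8.000000]

Step 2: midpoint = (7.500000 + 8.000000)/2 = 7.750000
  f(7.750000) = 40.484375
  f(mid) > 0, so root is in [7.500000, 7.750000]

midpoint = 7.750000


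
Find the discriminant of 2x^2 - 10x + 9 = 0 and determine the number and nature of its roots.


For ax^2 + bx + c = 0, discriminant D = b^2 - 4ac
Here a = 2, b = -10, c = 9
D = (-10)^2 - 4(2)(9) = 100 - 72 = 28

D = 28 > 0 but not a perfect square
The equation has 2 distinct real irrational roots.

Discriminant = 28, 2 distinct real irrational roots


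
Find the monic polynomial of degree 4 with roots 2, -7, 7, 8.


A monic polynomial with roots 2, -7, 7, 8 is:
p(x) = (x - 2)(x + 7)(x - 7)(x - 8)
After multiplying by (x - 2): x - 2
After multiplying by (x + 7): x^2 + 5x - 14
After multiplying by (x - 7): x^3 - 2x^2 - 49x + 98
After multiplying by (x - 8): x^4 - 10x^3 - 33x^2 + 490x - 784

x^4 - 10x^3 - 33x^2 + 490x - 784


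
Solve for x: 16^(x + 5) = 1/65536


Express both sides with the same base.
1/65536 = 16^(-4)
Since the bases match, equate exponents: x + 5 = -4
So x = -4 - (5) = -9

x = -9


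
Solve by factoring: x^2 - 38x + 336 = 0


We need two numbers that multiply to 336 and add to -38.
Those numbers are -24 and -14 (since (-24) * (-14) = 336 and (-24) + (-14) = -38).
So x^2 - 38x + 336 = (x - 24)(x - 14) = 0
Setting each factor to zero: x = 24 or x = 14

x = 14, x = 24


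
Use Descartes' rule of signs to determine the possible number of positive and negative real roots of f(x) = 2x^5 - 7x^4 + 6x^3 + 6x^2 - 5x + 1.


Descartes' rule of signs:

For positive roots, count sign changes in f(x) = 2x^5 - 7x^4 + 6x^3 + 6x^2 - 5x + 1:
Signs of coefficients: +, -, +, +, -, +
Number of sign changes: 4
Possible positive real roots: 4, 2, 0

For negative roots, examine f(-x) = -2x^5 - 7x^4 - 6x^3 + 6x^2 + 5x + 1:
Signs of coefficients: -, -, -, +, +, +
Number of sign changes: 1
Possible negative real roots: 1

Positive roots: 4 or 2 or 0; Negative roots: 1


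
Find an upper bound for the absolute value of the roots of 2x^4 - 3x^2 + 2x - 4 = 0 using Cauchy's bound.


Cauchy's bound: all roots r satisfy |r| <= 1 + max(|a_i/a_n|) for i = 0,...,n-1
where a_n is the leading coefficient.

Coefficients: [2, 0, -3, 2, -4]
Leading coefficient a_n = 2
Ratios |a_i/a_n|: 0, 3/2, 1, 2
Maximum ratio: 2
Cauchy's bound: |r| <= 1 + 2 = 3

Upper bound = 3


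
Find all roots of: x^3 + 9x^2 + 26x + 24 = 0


Let p(x) = x^3 + 9x^2 + 26x + 24. By the rational root theorem (leading coefficient 1), any rational root is an integer divisor of 24: try ±1, ±2, ... in turn.
Test x = 1: value = 60 ≠ 0.
Test x = -1: value = 6 ≠ 0.
Test x = 2: value = 120 ≠ 0.
Test x = -2: value = 0 ✓, so (x + 2) is a factor.
Synthetic division by (x + 2): bring down 1; 1(-2) + 9 = 7; 7(-2) + 26 = 12; 12(-2) + 24 = 0 → quotient x^2 + 7x + 12, remainder 0.
Solve the quadratic x^2 + 7x + 12 = 0: discriminant = 7^2 - 4(1)(12) = 49 - 48 = 1.
sqrt(1) = 1, so x = (-7 ± 1)/2: x = -3 or x = -4.
Collecting all roots found:

x = -4, x = -3, x = -2


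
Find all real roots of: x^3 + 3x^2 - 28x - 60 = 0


Let p(x) = x^3 + 3x^2 - 28x - 60. By the rational root theorem (leading coefficient 1), any rational root is an integer divisor of 60: try ±1, ±2, ... in turn.
Test x = 1: value = -84 ≠ 0.
Test x = -1: value = -30 ≠ 0.
Test x = 2: value = -96 ≠ 0.
Test x = -2: value = 0 ✓, so (x + 2) is a factor.
Synthetic division by (x + 2): bring down 1; 1(-2) + 3 = 1; 1(-2) - 28 = -30; (-30)(-2) - 60 = 0 → quotient x^2 + x - 30, remainder 0.
Solve the quadratic x^2 + x - 30 = 0: discriminant = 1^2 - 4(1)(-30) = 1 + 120 = 121.
sqrt(121) = 11, so x = (-1 ± 11)/2: x = 5 or x = -6.

x = -6, x = -2, x = 5


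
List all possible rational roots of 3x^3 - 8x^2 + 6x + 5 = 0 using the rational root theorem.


Rational root theorem: possible roots are ±p/q where:
  p divides the constant term (5): p ∈ {1, 5}
  q divides the leading coefficient (3): q ∈ {1, 3}

All possible rational roots: -5, -5/3, -1, -1/3, 1/3, 1, 5/3, 5

-5, -5/3, -1, -1/3, 1/3, 1, 5/3, 5


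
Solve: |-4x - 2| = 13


An absolute value equation |expr| = 13 gives two cases:
Case 1: -4x - 2 = 13
  -4x = 15, so x = -15/4
Case 2: -4x - 2 = -13
  -4x = -11, so x = 11/4

x = -15/4, x = 11/4


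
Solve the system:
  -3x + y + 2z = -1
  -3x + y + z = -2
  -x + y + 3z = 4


Using Cramer's rule. Expand each determinant along the first row.
D  = (-3)*[1*3 - 1*1] - 1*[(-3)*3 - 1*(-1)] + 2*[(-3)*1 - 1*(-1)]
  = (-3)*(2) - 1*(-8) + 2*(-2) = -2
Dx = (-1)*[1*3 - 1*1] - 1*[(-2)*3 - 1*4] + 2*[(-2)*1 - 1*4]
  = (-1)*(2) - 1*(-10) + 2*(-6) = -4
Dy = (-3)*[(-2)*3 - 1*4] - (-1)*[(-3)*3 - 1*(-1)] + 2*[(-3)*4 - (-2)*(-1)]
  = (-3)*(-10) - (-1)*(-8) + 2*(-14) = -6
Dz = (-3)*[1*4 - (-2)*1] - 1*[(-3)*4 - (-2)*(-1)] + (-1)*[(-3)*1 - 1*(-1)]
  = (-3)*(6) - 1*(-14) + (-1)*(-2) = -2
x = Dx/D = -4/-2 = 2, y = Dy/D = -6/-2 = 3, z = Dz/D = -2/-2 = 1
Check eq1: (-3)(2) + (1)(3) + (2)(1) = -1 = -1 ✓
Check eq2: (-3)(2) + (1)(3) + (1)(1) = -2 = -2 ✓
Check eq3: (-1)(2) + (1)(3) + (3)(1) = 4 = 4 ✓

x = 2, y = 3, z = 1


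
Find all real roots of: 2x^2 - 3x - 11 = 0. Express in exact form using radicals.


Using the quadratic formula: x = (-b ± sqrt(b^2 - 4ac)) / (2a)
Here a = 2, b = -3, c = -11
Discriminant = b^2 - 4ac = (-3)^2 - 4(2)(-11) = 9 + 88 = 97
Since discriminant = 97 > 0, there are two real roots.
x = (3 ± sqrt(97)) / 4
Numerically: x ≈ 3.2122 or x ≈ -1.7122

x = (3 + sqrt(97)) / 4 or x = (3 - sqrt(97)) / 4


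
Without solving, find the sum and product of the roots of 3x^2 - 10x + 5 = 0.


By Vieta's formulas for ax^2 + bx + c = 0:
  Sum of roots = -b/a
  Product of roots = c/a

Here a = 3, b = -10, c = 5
Sum = -(-10)/3 = 10/3
Product = 5/3 = 5/3

Sum = 10/3, Product = 5/3


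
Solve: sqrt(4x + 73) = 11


Square both sides: 4x + 73 = 11^2 = 121
4x = 121 - 73 = 48
x = 12
Check: sqrt(4*12 + 73) = sqrt(121) = 11 ✓

x = 12


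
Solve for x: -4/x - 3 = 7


Subtract -3 from both sides: -4/x = 10
Multiply both sides by x: -4 = 10 * x
Divide by 10: x = -2/5

x = -2/5


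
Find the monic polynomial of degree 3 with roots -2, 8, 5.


A monic polynomial with roots -2, 8, 5 is:
p(x) = (x + 2)(x - 8)(x - 5)
After multiplying by (x + 2): x + 2
After multiplying by (x - 8): x^2 - 6x - 16
After multiplying by (x - 5): x^3 - 11x^2 + 14x + 80

x^3 - 11x^2 + 14x + 80


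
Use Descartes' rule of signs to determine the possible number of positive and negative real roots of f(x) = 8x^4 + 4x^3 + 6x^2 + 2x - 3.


Descartes' rule of signs:

For positive roots, count sign changes in f(x) = 8x^4 + 4x^3 + 6x^2 + 2x - 3:
Signs of coefficients: +, +, +, +, -
Number of sign changes: 1
Possible positive real roots: 1

For negative roots, examine f(-x) = 8x^4 - 4x^3 + 6x^2 - 2x - 3:
Signs of coefficients: +, -, +, -, -
Number of sign changes: 3
Possible negative real roots: 3, 1

Positive roots: 1; Negative roots: 3 or 1


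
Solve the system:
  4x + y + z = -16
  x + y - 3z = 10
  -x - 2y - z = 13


Using Cramer's rule. Expand each determinant along the first row.
D  = 4*[1*(-1) - (-3)*(-2)] - 1*[1*(-1) - (-3)*(-1)] + 1*[1*(-2) - 1*(-1)]
  = 4*(-7) - 1*(-4) + 1*(-1) = -25
Dx = (-16)*[1*(-1) - (-3)*(-2)] - 1*[10*(-1) - (-3)*13] + 1*[10*(-2) - 1*13]
  = (-16)*(-7) - 1*(29) + 1*(-33) = 50
Dy = 4*[10*(-1) - (-3)*13] - (-16)*[1*(-1) - (-3)*(-1)] + 1*[1*13 - 10*(-1)]
  = 4*(29) - (-16)*(-4) + 1*(23) = 75
Dz = 4*[1*13 - 10*(-2)] - 1*[1*13 - 10*(-1)] + (-16)*[1*(-2) - 1*(-1)]
  = 4*(33) - 1*(23) + (-16)*(-1) = 125
x = Dx/D = 50/-25 = -2, y = Dy/D = 75/-25 = -3, z = Dz/D = 125/-25 = -5
Check eq1: (4)(-2) + (1)(-3) + (1)(-5) = -16 = -16 ✓
Check eq2: (1)(-2) + (1)(-3) + (-3)(-5) = 10 = 10 ✓
Check eq3: (-1)(-2) + (-2)(-3) + (-1)(-5) = 13 = 13 ✓

x = -2, y = -3, z = -5


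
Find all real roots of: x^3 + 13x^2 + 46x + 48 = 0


Let p(x) = x^3 + 13x^2 + 46x + 48. By the rational root theorem (leading coefficient 1), any rational root is an integer divisor of 48: try ±1, ±2, ... in turn.
Test x = 1: value = 108 ≠ 0.
Test x = -1: value = 14 ≠ 0.
Test x = 2: value = 200 ≠ 0.
Test x = -2: value = 0 ✓, so (x + 2) is a factor.
Synthetic division by (x + 2): bring down 1; 1(-2) + 13 = 11; 11(-2) + 46 = 24; 24(-2) + 48 = 0 → quotient x^2 + 11x + 24, remainder 0.
Solve the quadratic x^2 + 11x + 24 = 0: discriminant = 11^2 - 4(1)(24) = 121 - 96 = 25.
sqrt(25) = 5, so x = (-11 ± 5)/2: x = -3 or x = -8.

x = -8, x = -3, x = -2


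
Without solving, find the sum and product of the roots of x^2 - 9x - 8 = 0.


By Vieta's formulas for ax^2 + bx + c = 0:
  Sum of roots = -b/a
  Product of roots = c/a

Here a = 1, b = -9, c = -8
Sum = -(-9)/1 = 9
Product = -8/1 = -8

Sum = 9, Product = -8


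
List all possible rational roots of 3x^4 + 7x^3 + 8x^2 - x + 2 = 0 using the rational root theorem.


Rational root theorem: possible roots are ±p/q where:
  p divides the constant term (2): p ∈ {1, 2}
  q divides the leading coefficient (3): q ∈ {1, 3}

All possible rational roots: -2, -1, -2/3, -1/3, 1/3, 2/3, 1, 2

-2, -1, -2/3, -1/3, 1/3, 2/3, 1, 2


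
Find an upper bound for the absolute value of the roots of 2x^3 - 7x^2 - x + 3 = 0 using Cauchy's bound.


Cauchy's bound: all roots r satisfy |r| <= 1 + max(|a_i/a_n|) for i = 0,...,n-1
where a_n is the leading coefficient.

Coefficients: [2, -7, -1, 3]
Leading coefficient a_n = 2
Ratios |a_i/a_n|: 7/2, 1/2, 3/2
Maximum ratio: 7/2
Cauchy's bound: |r| <= 1 + 7/2 = 9/2

Upper bound = 9/2


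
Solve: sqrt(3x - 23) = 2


Square both sides: 3x - 23 = 2^2 = 4
3x = 4 + 23 = 27
x = 9
Check: sqrt(3*9 - 23) = sqrt(4) = 2 ✓

x = 9


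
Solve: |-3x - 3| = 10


An absolute value equation |expr| = 10 gives two cases:
Case 1: -3x - 3 = 10
  -3x = 13, so x = -13/3
Case 2: -3x - 3 = -10
  -3x = -7, so x = 7/3

x = -13/3, x = 7/3


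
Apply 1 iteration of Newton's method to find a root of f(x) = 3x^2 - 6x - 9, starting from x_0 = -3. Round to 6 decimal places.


Newton's method: x_(n+1) = x_n - f(x_n)/f'(x_n)
f(x) = 3x^2 - 6x - 9
f'(x) = 6x - 6

Iteration 1:
  f(-3.000000) = 36.000000
  f'(-3.000000) = -24.000000
  x_1 = -3.000000 - (36.000000)/(-24.000000) = -1.500000

x_1 = -1.500000


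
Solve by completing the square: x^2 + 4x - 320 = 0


Start: x^2 + 4x - 320 = 0
Move constant: x^2 + 4x = 320
Half of 4 is 2, squared is 4
Add 4 to both sides: x^2 + 4x + 4 = 324
(x + 2)^2 = 324
x + 2 = ±18
x = -2 + 18 = 16 or x = -2 - 18 = -20

x = -20, x = 16


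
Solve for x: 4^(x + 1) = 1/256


Express both sides with the same base.
1/256 = 4^(-4)
Since the bases match, equate exponents: x + 1 = -4
So x = -4 - (1) = -5

x = -5


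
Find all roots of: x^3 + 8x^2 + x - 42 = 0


Let p(x) = x^3 + 8x^2 + x - 42. By the rational root theorem (leading coefficient 1), any rational root is an integer divisor of 42: try ±1, ±2, ... in turn.
Test x = 1: value = -32 ≠ 0.
Test x = -1: value = -36 ≠ 0.
Test x = 2: value = 0 ✓, so (x - 2) is a factor.
Synthetic division by (x - 2): bring down 1; 1(2) + 8 = 10; 10(2) + 1 = 21; 21(2) - 42 = 0 → quotient x^2 + 10x + 21, remainder 0.
Solve the quadratic x^2 + 10x + 21 = 0: discriminant = 10^2 - 4(1)(21) = 100 - 84 = 16.
sqrt(16) = 4, so x = (-10 ± 4)/2: x = -3 or x = -7.
Collecting all roots found:

x = -7, x = -3, x = 2


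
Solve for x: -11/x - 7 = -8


Subtract -7 from both sides: -11/x = -1
Multiply both sides by x: -11 = -1 * x
Divide by -1: x = 11

x = 11


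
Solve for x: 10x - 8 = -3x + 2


Starting with: 10x - 8 = -3x + 2
Move all x terms to left: (10 + 3)x = 2 + 8
Simplify: 13x = 10
Divide both sides by 13: x = 10/13

x = 10/13


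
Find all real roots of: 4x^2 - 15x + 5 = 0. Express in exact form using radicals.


Using the quadratic formula: x = (-b ± sqrt(b^2 - 4ac)) / (2a)
Here a = 4, b = -15, c = 5
Discriminant = b^2 - 4ac = (-15)^2 - 4(4)(5) = 225 - 80 = 145
Since discriminant = 145 > 0, there are two real roots.
x = (15 ± sqrt(145)) / 8
Numerically: x ≈ 3.3802 or x ≈ 0.3698

x = (15 + sqrt(145)) / 8 or x = (15 - sqrt(145)) / 8


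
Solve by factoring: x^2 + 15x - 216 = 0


We need two numbers that multiply to -216 and add to 15.
Those numbers are 24 and -9 (since 24 * (-9) = -216 and 24 + (-9) = 15).
So x^2 + 15x - 216 = (x + 24)(x - 9) = 0
Setting each factor to zero: x = -24 or x = 9

x = -24, x = 9


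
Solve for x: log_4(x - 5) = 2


Convert to exponential form: x - 5 = 4^2 = 16
x = 16 + 5 = 21
Check: log_4(21 - 5) = log_4(16) = log_4(16) = 2 ✓

x = 21


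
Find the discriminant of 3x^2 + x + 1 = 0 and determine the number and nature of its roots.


For ax^2 + bx + c = 0, discriminant D = b^2 - 4ac
Here a = 3, b = 1, c = 1
D = (1)^2 - 4(3)(1) = 1 - 12 = -11

D = -11 < 0
The equation has no real roots (2 complex conjugate roots).

Discriminant = -11, no real roots (2 complex conjugate roots)


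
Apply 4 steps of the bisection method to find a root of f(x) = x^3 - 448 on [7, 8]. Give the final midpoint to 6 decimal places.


f(x) = x^3 - 448
f(7) = -105 < 0
f(8) = 64 > 0

Step 1: midpoint = (7.000000 + 8.000000)/2 = 7.500000
  f(7.500000) = -26.125000
  f(mid) < 0, so root is in [7.500000, 8.000000]

Step 2: midpoint = (7.500000 + 8.000000)/2 = 7.750000
  f(7.750000) = 17.484375
  f(mid) > 0, so root is in [7.500000, 7.750000]

Step 3: midpoint = (7.500000 + 7.750000)/2 = 7.625000
  f(7.625000) = -4.677734
  f(mid) < 0, so root is in [7.625000, 7.750000]

Step 4: midpoint = (7.625000 + 7.750000)/2 = 7.687500
  f(7.687500) = 6.313232
  f(mid) > 0, so root is in [7.625000, 7.687500]

midpoint = 7.687500


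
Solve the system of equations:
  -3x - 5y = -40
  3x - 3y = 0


Using Cramer's rule:
Determinant D = (-3)(-3) - (3)(-5) = 9 + 15 = 24
Dx = (-40)(-3) - (0)(-5) = 120 - 0 = 120
Dy = (-3)(0) - (3)(-40) = 0 + 120 = 120
x = Dx/D = 120/24 = 5
y = Dy/D = 120/24 = 5

x = 5, y = 5


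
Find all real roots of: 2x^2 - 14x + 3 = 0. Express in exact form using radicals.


Using the quadratic formula: x = (-b ± sqrt(b^2 - 4ac)) / (2a)
Here a = 2, b = -14, c = 3
Discriminant = b^2 - 4ac = (-14)^2 - 4(2)(3) = 196 - 24 = 172
Since discriminant = 172 > 0, there are two real roots.
x = (14 ± 2*sqrt(43)) / 4
Simplifying: x = (7 ± sqrt(43)) / 2
Numerically: x ≈ 6.7787 or x ≈ 0.2213

x = (7 + sqrt(43)) / 2 or x = (7 - sqrt(43)) / 2


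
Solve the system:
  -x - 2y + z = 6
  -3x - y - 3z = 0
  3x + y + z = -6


Using Cramer's rule. Expand each determinant along the first row.
D  = (-1)*[(-1)*1 - (-3)*1] - (-2)*[(-3)*1 - (-3)*3] + 1*[(-3)*1 - (-1)*3]
  = (-1)*(2) - (-2)*(6) + 1*(0) = 10
Dx = 6*[(-1)*1 - (-3)*1] - (-2)*[0*1 - (-3)*(-6)] + 1*[0*1 - (-1)*(-6)]
  = 6*(2) - (-2)*(-18) + 1*(-6) = -30
Dy = (-1)*[0*1 - (-3)*(-6)] - 6*[(-3)*1 - (-3)*3] + 1*[(-3)*(-6) - 0*3]
  = (-1)*(-18) - 6*(6) + 1*(18) = 0
Dz = (-1)*[(-1)*(-6) - 0*1] - (-2)*[(-3)*(-6) - 0*3] + 6*[(-3)*1 - (-1)*3]
  = (-1)*(6) - (-2)*(18) + 6*(0) = 30
x = Dx/D = -30/10 = -3, y = Dy/D = 0/10 = 0, z = Dz/D = 30/10 = 3
Check eq1: (-1)(-3) + (-2)(0) + (1)(3) = 6 = 6 ✓
Check eq2: (-3)(-3) + (-1)(0) + (-3)(3) = 0 = 0 ✓
Check eq3: (3)(-3) + (1)(0) + (1)(3) = -6 = -6 ✓

x = -3, y = 0, z = 3


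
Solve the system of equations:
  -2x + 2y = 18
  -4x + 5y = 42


Using Cramer's rule:
Determinant D = (-2)(5) - (-4)(2) = -10 + 8 = -2
Dx = (18)(5) - (42)(2) = 90 - 84 = 6
Dy = (-2)(42) - (-4)(18) = -84 + 72 = -12
x = Dx/D = 6/-2 = -3
y = Dy/D = -12/-2 = 6

x = -3, y = 6


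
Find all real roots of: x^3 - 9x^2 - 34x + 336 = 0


Let p(x) = x^3 - 9x^2 - 34x + 336. By the rational root theorem (leading coefficient 1), any rational root is an integer divisor of 336: try ±1, ±2, ... in turn.
Test x = 1: value = 294 ≠ 0.
Test x = -1: value = 360 ≠ 0.
Test x = 2: value = 240 ≠ 0.
Test x = -2: value = 360 ≠ 0.
Test x = 3: value = 180 ≠ 0.
Test x = -3: value = 330 ≠ 0.
Test x = 4: value = 120 ≠ 0.
Test x = -4: value = 264 ≠ 0.
Test x = 6: value = 24 ≠ 0.
Test x = -6: value = 0 ✓, so (x + 6) is a factor.
Synthetic division by (x + 6): bring down 1; 1(-6) - 9 = -15; (-15)(-6) - 34 = 56; 56(-6) + 336 = 0 → quotient x^2 - 15x + 56, remainder 0.
Solve the quadratic x^2 - 15x + 56 = 0: discriminant = (-15)^2 - 4(1)(56) = 225 - 224 = 1.
sqrt(1) = 1, so x = (15 ± 1)/2: x = 8 or x = 7.

x = -6, x = 7, x = 8


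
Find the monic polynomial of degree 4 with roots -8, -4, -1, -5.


A monic polynomial with roots -8, -4, -1, -5 is:
p(x) = (x + 8)(x + 4)(x + 1)(x + 5)
After multiplying by (x + 8): x + 8
After multiplying by (x + 4): x^2 + 12x + 32
After multiplying by (x + 1): x^3 + 13x^2 + 44x + 32
After multiplying by (x + 5): x^4 + 18x^3 + 109x^2 + 252x + 160

x^4 + 18x^3 + 109x^2 + 252x + 160


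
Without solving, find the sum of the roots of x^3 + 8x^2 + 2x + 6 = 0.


By Vieta's formulas for x^3 + bx^2 + cx + d = 0:
  r1 + r2 + r3 = -b/a = -8
  r1*r2 + r1*r3 + r2*r3 = c/a = 2
  r1*r2*r3 = -d/a = -6


Sum = -8


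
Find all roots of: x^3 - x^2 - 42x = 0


The constant term is 0, so x = 0 is a root. Factor out x:
  x^2 - x - 42 = 0
Solve the quadratic x^2 - x - 42 = 0: discriminant = (-1)^2 - 4(1)(-42) = 1 + 168 = 169.
sqrt(169) = 13, so x = (1 ± 13)/2: x = 7 or x = -6.
Collecting all roots found:

x = -6, x = 0, x = 7


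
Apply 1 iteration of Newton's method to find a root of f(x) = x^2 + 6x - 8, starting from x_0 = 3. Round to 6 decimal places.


Newton's method: x_(n+1) = x_n - f(x_n)/f'(x_n)
f(x) = x^2 + 6x - 8
f'(x) = 2x + 6

Iteration 1:
  f(3.000000) = 19.000000
  f'(3.000000) = 12.000000
  x_1 = 3.000000 - (19.000000)/(12.000000) = 1.416667

x_1 = 1.416667


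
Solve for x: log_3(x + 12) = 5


Convert to exponential form: x + 12 = 3^5 = 243
x = 243 - 12 = 231
Check: log_3(231 + 12) = log_3(243) = log_3(243) = 5 ✓

x = 231


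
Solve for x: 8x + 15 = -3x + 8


Starting with: 8x + 15 = -3x + 8
Move all x terms to left: (8 + 3)x = 8 - 15
Simplify: 11x = -7
Divide both sides by 11: x = -7/11

x = -7/11


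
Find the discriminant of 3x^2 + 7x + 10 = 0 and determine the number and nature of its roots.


For ax^2 + bx + c = 0, discriminant D = b^2 - 4ac
Here a = 3, b = 7, c = 10
D = (7)^2 - 4(3)(10) = 49 - 120 = -71

D = -71 < 0
The equation has no real roots (2 complex conjugate roots).

Discriminant = -71, no real roots (2 complex conjugate roots)


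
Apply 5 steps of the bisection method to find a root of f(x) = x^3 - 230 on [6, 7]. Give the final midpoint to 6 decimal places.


f(x) = x^3 - 230
f(6) = -14 < 0
f(7) = 113 > 0

Step 1: midpoint = (6.000000 + 7.000000)/2 = 6.500000
  f(6.500000) = 44.625000
  f(mid) > 0, so root is in [6.000000, 6.500000]

Step 2: midpoint = (6.000000 + 6.500000)/2 = 6.250000
  f(6.250000) = 14.140625
  f(mid) > 0, so root is in [6.000000, 6.250000]

Step 3: midpoint = (6.000000 + 6.250000)/2 = 6.125000
  f(6.125000) = -0.216797
  f(mid) < 0, so root is in [6.125000, 6.250000]

Step 4: midpoint = (6.125000 + 6.250000)/2 = 6.187500
  f(6.187500) = 6.889404
  f(mid) > 0, so root is in [6.125000, 6.187500]

Step 5: midpoint = (6.125000 + 6.187500)/2 = 6.156250
  f(6.156250) = 3.318268
  f(mid) > 0, so root is in [6.125000, 6.156250]

midpoint = 6.156250


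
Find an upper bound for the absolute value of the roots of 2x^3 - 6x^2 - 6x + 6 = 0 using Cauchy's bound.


Cauchy's bound: all roots r satisfy |r| <= 1 + max(|a_i/a_n|) for i = 0,...,n-1
where a_n is the leading coefficient.

Coefficients: [2, -6, -6, 6]
Leading coefficient a_n = 2
Ratios |a_i/a_n|: 3, 3, 3
Maximum ratio: 3
Cauchy's bound: |r| <= 1 + 3 = 4

Upper bound = 4


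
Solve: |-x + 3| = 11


An absolute value equation |expr| = 11 gives two cases:
Case 1: -x + 3 = 11
  -x = 8, so x = -8
Case 2: -x + 3 = -11
  -x = -14, so x = 14

x = -8, x = 14


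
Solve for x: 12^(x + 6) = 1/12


Express both sides with the same base.
1/12 = 12^(-1)
Since the bases match, equate exponents: x + 6 = -1
So x = -1 - (6) = -7

x = -7


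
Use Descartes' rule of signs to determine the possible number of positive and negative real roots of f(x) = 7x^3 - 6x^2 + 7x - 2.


Descartes' rule of signs:

For positive roots, count sign changes in f(x) = 7x^3 - 6x^2 + 7x - 2:
Signs of coefficients: +, -, +, -
Number of sign changes: 3
Possible positive real roots: 3, 1

For negative roots, examine f(-x) = -7x^3 - 6x^2 - 7x - 2:
Signs of coefficients: -, -, -, -
Number of sign changes: 0
Possible negative real roots: 0

Positive roots: 3 or 1; Negative roots: 0


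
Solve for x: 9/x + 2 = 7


Subtract 2 from both sides: 9/x = 5
Multiply both sides by x: 9 = 5 * x
Divide by 5: x = 9/5

x = 9/5


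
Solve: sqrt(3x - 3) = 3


Square both sides: 3x - 3 = 3^2 = 9
3x = 9 + 3 = 12
x = 4
Check: sqrt(3*4 - 3) = sqrt(9) = 3 ✓

x = 4


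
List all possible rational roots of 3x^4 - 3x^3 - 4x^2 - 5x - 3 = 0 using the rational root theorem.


Rational root theorem: possible roots are ±p/q where:
  p divides the constant term (-3): p ∈ {1, 3}
  q divides the leading coefficient (3): q ∈ {1, 3}

All possible rational roots: -3, -1, -1/3, 1/3, 1, 3

-3, -1, -1/3, 1/3, 1, 3


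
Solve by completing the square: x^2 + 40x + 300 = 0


Start: x^2 + 40x + 300 = 0
Move constant: x^2 + 40x = -300
Half of 40 is 20, squared is 400
Add 400 to both sides: x^2 + 40x + 400 = 100
(x + 20)^2 = 100
x + 20 = ±10
x = -20 + 10 = -10 or x = -20 - 10 = -30

x = -30, x = -10
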